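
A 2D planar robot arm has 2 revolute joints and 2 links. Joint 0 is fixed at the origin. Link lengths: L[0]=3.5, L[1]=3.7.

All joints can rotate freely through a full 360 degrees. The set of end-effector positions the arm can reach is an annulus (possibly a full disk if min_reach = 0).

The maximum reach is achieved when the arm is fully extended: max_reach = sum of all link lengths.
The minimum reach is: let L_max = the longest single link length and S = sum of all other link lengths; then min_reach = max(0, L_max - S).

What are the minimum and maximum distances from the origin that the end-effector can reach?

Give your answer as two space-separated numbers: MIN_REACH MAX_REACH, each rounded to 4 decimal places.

Link lengths: [3.5, 3.7]
max_reach = 3.5 + 3.7 = 7.2
L_max = max([3.5, 3.7]) = 3.7
S (sum of others) = 7.2 - 3.7 = 3.5
min_reach = max(0, 3.7 - 3.5) = max(0, 0.2) = 0.2

Answer: 0.2000 7.2000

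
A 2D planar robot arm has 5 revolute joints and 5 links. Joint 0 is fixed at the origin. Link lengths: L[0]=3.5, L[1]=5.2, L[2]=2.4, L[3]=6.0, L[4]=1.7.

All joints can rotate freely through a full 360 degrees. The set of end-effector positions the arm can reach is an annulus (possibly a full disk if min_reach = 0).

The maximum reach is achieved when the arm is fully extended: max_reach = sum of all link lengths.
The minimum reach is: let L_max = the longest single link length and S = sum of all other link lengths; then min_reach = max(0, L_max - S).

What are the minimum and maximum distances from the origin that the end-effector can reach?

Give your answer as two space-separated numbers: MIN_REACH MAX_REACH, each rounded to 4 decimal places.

Link lengths: [3.5, 5.2, 2.4, 6.0, 1.7]
max_reach = 3.5 + 5.2 + 2.4 + 6 + 1.7 = 18.8
L_max = max([3.5, 5.2, 2.4, 6.0, 1.7]) = 6
S (sum of others) = 18.8 - 6 = 12.8
min_reach = max(0, 6 - 12.8) = max(0, -6.8) = 0

Answer: 0.0000 18.8000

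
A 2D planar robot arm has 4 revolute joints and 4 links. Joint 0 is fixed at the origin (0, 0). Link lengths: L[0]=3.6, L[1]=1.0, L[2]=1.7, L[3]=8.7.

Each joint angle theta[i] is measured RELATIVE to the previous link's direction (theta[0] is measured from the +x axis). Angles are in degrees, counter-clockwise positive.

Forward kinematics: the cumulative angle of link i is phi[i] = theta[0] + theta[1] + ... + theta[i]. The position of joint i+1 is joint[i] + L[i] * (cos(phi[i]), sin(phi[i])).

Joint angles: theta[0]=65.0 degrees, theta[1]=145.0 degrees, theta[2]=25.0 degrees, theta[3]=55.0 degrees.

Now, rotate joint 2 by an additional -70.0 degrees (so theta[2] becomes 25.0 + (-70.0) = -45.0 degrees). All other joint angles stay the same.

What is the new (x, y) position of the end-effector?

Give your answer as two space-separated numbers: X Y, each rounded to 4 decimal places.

Answer: -7.6513 -2.3896

Derivation:
joint[0] = (0.0000, 0.0000)  (base)
link 0: phi[0] = 65 = 65 deg
  cos(65 deg) = 0.4226, sin(65 deg) = 0.9063
  joint[1] = (0.0000, 0.0000) + 3.6 * (0.4226, 0.9063) = (0.0000 + 1.5214, 0.0000 + 3.2627) = (1.5214, 3.2627)
link 1: phi[1] = 65 + 145 = 210 deg
  cos(210 deg) = -0.8660, sin(210 deg) = -0.5000
  joint[2] = (1.5214, 3.2627) + 1 * (-0.8660, -0.5000) = (1.5214 + -0.8660, 3.2627 + -0.5000) = (0.6554, 2.7627)
link 2: phi[2] = 65 + 145 + -45 = 165 deg
  cos(165 deg) = -0.9659, sin(165 deg) = 0.2588
  joint[3] = (0.6554, 2.7627) + 1.7 * (-0.9659, 0.2588) = (0.6554 + -1.6421, 2.7627 + 0.4400) = (-0.9867, 3.2027)
link 3: phi[3] = 65 + 145 + -45 + 55 = 220 deg
  cos(220 deg) = -0.7660, sin(220 deg) = -0.6428
  joint[4] = (-0.9867, 3.2027) + 8.7 * (-0.7660, -0.6428) = (-0.9867 + -6.6646, 3.2027 + -5.5923) = (-7.6513, -2.3896)
End effector: (-7.6513, -2.3896)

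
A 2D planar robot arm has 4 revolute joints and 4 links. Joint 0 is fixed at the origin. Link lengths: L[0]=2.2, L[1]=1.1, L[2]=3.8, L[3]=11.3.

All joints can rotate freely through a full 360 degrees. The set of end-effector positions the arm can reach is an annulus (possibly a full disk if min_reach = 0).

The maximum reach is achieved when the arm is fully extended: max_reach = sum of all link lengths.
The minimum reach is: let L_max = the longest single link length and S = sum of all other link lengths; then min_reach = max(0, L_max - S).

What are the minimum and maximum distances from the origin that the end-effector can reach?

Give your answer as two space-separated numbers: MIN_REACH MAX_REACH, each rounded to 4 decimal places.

Answer: 4.2000 18.4000

Derivation:
Link lengths: [2.2, 1.1, 3.8, 11.3]
max_reach = 2.2 + 1.1 + 3.8 + 11.3 = 18.4
L_max = max([2.2, 1.1, 3.8, 11.3]) = 11.3
S (sum of others) = 18.4 - 11.3 = 7.1
min_reach = max(0, 11.3 - 7.1) = max(0, 4.2) = 4.2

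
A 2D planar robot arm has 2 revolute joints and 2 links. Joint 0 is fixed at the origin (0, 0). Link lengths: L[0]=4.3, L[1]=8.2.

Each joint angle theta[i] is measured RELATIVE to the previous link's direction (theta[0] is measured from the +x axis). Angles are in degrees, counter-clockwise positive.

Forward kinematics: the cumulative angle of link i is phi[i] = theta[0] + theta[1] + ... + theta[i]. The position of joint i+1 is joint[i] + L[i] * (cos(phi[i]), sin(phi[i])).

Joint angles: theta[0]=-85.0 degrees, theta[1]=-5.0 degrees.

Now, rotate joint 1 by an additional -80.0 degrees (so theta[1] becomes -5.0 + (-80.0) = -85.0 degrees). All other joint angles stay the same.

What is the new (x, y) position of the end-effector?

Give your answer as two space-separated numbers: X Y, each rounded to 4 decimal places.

joint[0] = (0.0000, 0.0000)  (base)
link 0: phi[0] = -85 = -85 deg
  cos(-85 deg) = 0.0872, sin(-85 deg) = -0.9962
  joint[1] = (0.0000, 0.0000) + 4.3 * (0.0872, -0.9962) = (0.0000 + 0.3748, 0.0000 + -4.2836) = (0.3748, -4.2836)
link 1: phi[1] = -85 + -85 = -170 deg
  cos(-170 deg) = -0.9848, sin(-170 deg) = -0.1736
  joint[2] = (0.3748, -4.2836) + 8.2 * (-0.9848, -0.1736) = (0.3748 + -8.0754, -4.2836 + -1.4239) = (-7.7007, -5.7076)
End effector: (-7.7007, -5.7076)

Answer: -7.7007 -5.7076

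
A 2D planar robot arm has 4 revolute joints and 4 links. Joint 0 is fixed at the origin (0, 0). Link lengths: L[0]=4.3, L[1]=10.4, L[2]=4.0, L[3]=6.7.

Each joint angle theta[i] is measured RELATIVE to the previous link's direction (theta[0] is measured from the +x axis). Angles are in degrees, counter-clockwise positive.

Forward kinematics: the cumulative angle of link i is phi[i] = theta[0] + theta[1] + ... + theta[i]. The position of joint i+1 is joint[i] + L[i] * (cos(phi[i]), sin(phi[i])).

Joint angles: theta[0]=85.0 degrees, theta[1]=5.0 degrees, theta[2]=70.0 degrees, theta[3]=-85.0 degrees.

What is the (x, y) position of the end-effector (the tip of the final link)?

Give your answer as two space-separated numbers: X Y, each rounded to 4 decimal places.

Answer: -1.6499 22.5234

Derivation:
joint[0] = (0.0000, 0.0000)  (base)
link 0: phi[0] = 85 = 85 deg
  cos(85 deg) = 0.0872, sin(85 deg) = 0.9962
  joint[1] = (0.0000, 0.0000) + 4.3 * (0.0872, 0.9962) = (0.0000 + 0.3748, 0.0000 + 4.2836) = (0.3748, 4.2836)
link 1: phi[1] = 85 + 5 = 90 deg
  cos(90 deg) = 0.0000, sin(90 deg) = 1.0000
  joint[2] = (0.3748, 4.2836) + 10.4 * (0.0000, 1.0000) = (0.3748 + 0.0000, 4.2836 + 10.4000) = (0.3748, 14.6836)
link 2: phi[2] = 85 + 5 + 70 = 160 deg
  cos(160 deg) = -0.9397, sin(160 deg) = 0.3420
  joint[3] = (0.3748, 14.6836) + 4 * (-0.9397, 0.3420) = (0.3748 + -3.7588, 14.6836 + 1.3681) = (-3.3840, 16.0517)
link 3: phi[3] = 85 + 5 + 70 + -85 = 75 deg
  cos(75 deg) = 0.2588, sin(75 deg) = 0.9659
  joint[4] = (-3.3840, 16.0517) + 6.7 * (0.2588, 0.9659) = (-3.3840 + 1.7341, 16.0517 + 6.4717) = (-1.6499, 22.5234)
End effector: (-1.6499, 22.5234)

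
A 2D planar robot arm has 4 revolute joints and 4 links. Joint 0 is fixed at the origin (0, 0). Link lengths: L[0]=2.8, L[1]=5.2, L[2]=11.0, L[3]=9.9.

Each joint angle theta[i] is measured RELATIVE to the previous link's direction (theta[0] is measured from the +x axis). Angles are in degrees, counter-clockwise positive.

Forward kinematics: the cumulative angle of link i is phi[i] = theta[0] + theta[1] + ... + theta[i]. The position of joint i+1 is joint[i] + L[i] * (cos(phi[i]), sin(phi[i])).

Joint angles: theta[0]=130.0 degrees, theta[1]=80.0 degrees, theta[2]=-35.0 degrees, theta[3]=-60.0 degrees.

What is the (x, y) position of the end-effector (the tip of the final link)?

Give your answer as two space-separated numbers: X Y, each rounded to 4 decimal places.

joint[0] = (0.0000, 0.0000)  (base)
link 0: phi[0] = 130 = 130 deg
  cos(130 deg) = -0.6428, sin(130 deg) = 0.7660
  joint[1] = (0.0000, 0.0000) + 2.8 * (-0.6428, 0.7660) = (0.0000 + -1.7998, 0.0000 + 2.1449) = (-1.7998, 2.1449)
link 1: phi[1] = 130 + 80 = 210 deg
  cos(210 deg) = -0.8660, sin(210 deg) = -0.5000
  joint[2] = (-1.7998, 2.1449) + 5.2 * (-0.8660, -0.5000) = (-1.7998 + -4.5033, 2.1449 + -2.6000) = (-6.3031, -0.4551)
link 2: phi[2] = 130 + 80 + -35 = 175 deg
  cos(175 deg) = -0.9962, sin(175 deg) = 0.0872
  joint[3] = (-6.3031, -0.4551) + 11 * (-0.9962, 0.0872) = (-6.3031 + -10.9581, -0.4551 + 0.9587) = (-17.2613, 0.5036)
link 3: phi[3] = 130 + 80 + -35 + -60 = 115 deg
  cos(115 deg) = -0.4226, sin(115 deg) = 0.9063
  joint[4] = (-17.2613, 0.5036) + 9.9 * (-0.4226, 0.9063) = (-17.2613 + -4.1839, 0.5036 + 8.9724) = (-21.4452, 9.4761)
End effector: (-21.4452, 9.4761)

Answer: -21.4452 9.4761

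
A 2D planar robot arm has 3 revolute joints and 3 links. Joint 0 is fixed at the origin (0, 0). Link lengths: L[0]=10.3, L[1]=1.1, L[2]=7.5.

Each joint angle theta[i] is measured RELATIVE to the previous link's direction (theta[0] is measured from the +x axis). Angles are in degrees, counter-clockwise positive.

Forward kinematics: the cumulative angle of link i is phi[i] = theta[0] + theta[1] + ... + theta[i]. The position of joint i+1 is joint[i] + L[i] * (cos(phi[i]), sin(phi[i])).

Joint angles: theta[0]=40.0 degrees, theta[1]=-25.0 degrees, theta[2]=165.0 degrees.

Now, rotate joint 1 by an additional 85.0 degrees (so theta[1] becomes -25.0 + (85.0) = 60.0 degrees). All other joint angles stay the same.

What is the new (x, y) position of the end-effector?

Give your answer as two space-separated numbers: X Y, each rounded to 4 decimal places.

joint[0] = (0.0000, 0.0000)  (base)
link 0: phi[0] = 40 = 40 deg
  cos(40 deg) = 0.7660, sin(40 deg) = 0.6428
  joint[1] = (0.0000, 0.0000) + 10.3 * (0.7660, 0.6428) = (0.0000 + 7.8903, 0.0000 + 6.6207) = (7.8903, 6.6207)
link 1: phi[1] = 40 + 60 = 100 deg
  cos(100 deg) = -0.1736, sin(100 deg) = 0.9848
  joint[2] = (7.8903, 6.6207) + 1.1 * (-0.1736, 0.9848) = (7.8903 + -0.1910, 6.6207 + 1.0833) = (7.6992, 7.7040)
link 2: phi[2] = 40 + 60 + 165 = 265 deg
  cos(265 deg) = -0.0872, sin(265 deg) = -0.9962
  joint[3] = (7.6992, 7.7040) + 7.5 * (-0.0872, -0.9962) = (7.6992 + -0.6537, 7.7040 + -7.4715) = (7.0456, 0.2325)
End effector: (7.0456, 0.2325)

Answer: 7.0456 0.2325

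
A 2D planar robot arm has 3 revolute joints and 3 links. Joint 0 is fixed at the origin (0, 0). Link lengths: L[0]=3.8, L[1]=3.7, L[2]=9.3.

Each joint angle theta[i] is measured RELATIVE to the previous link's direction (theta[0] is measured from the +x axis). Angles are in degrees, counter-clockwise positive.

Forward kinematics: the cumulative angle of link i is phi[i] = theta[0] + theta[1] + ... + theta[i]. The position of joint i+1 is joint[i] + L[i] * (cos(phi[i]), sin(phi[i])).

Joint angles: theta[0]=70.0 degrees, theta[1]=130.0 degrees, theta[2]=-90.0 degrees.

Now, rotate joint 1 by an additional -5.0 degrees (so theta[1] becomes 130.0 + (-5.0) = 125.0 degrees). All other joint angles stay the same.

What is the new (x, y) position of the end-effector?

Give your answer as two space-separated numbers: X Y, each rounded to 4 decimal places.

joint[0] = (0.0000, 0.0000)  (base)
link 0: phi[0] = 70 = 70 deg
  cos(70 deg) = 0.3420, sin(70 deg) = 0.9397
  joint[1] = (0.0000, 0.0000) + 3.8 * (0.3420, 0.9397) = (0.0000 + 1.2997, 0.0000 + 3.5708) = (1.2997, 3.5708)
link 1: phi[1] = 70 + 125 = 195 deg
  cos(195 deg) = -0.9659, sin(195 deg) = -0.2588
  joint[2] = (1.2997, 3.5708) + 3.7 * (-0.9659, -0.2588) = (1.2997 + -3.5739, 3.5708 + -0.9576) = (-2.2742, 2.6132)
link 2: phi[2] = 70 + 125 + -90 = 105 deg
  cos(105 deg) = -0.2588, sin(105 deg) = 0.9659
  joint[3] = (-2.2742, 2.6132) + 9.3 * (-0.2588, 0.9659) = (-2.2742 + -2.4070, 2.6132 + 8.9831) = (-4.6813, 11.5963)
End effector: (-4.6813, 11.5963)

Answer: -4.6813 11.5963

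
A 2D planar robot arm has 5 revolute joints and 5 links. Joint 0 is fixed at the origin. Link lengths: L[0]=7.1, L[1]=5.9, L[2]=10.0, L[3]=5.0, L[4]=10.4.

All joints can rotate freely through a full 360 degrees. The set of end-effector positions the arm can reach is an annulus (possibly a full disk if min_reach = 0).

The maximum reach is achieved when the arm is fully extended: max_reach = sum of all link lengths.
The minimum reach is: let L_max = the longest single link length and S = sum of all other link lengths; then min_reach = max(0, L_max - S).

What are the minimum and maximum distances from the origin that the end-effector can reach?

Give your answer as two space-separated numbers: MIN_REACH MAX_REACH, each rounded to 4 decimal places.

Link lengths: [7.1, 5.9, 10.0, 5.0, 10.4]
max_reach = 7.1 + 5.9 + 10 + 5 + 10.4 = 38.4
L_max = max([7.1, 5.9, 10.0, 5.0, 10.4]) = 10.4
S (sum of others) = 38.4 - 10.4 = 28
min_reach = max(0, 10.4 - 28) = max(0, -17.6) = 0

Answer: 0.0000 38.4000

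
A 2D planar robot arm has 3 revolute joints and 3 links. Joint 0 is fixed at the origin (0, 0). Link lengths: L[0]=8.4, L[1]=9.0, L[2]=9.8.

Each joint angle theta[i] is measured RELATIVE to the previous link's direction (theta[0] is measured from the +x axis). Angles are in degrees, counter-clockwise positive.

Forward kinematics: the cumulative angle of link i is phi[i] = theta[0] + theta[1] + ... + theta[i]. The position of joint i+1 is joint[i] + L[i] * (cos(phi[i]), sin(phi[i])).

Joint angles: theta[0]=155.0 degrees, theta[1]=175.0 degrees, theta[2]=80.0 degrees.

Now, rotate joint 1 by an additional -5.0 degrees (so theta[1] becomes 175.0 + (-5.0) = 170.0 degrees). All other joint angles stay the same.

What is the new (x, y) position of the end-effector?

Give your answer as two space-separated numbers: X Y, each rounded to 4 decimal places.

joint[0] = (0.0000, 0.0000)  (base)
link 0: phi[0] = 155 = 155 deg
  cos(155 deg) = -0.9063, sin(155 deg) = 0.4226
  joint[1] = (0.0000, 0.0000) + 8.4 * (-0.9063, 0.4226) = (0.0000 + -7.6130, 0.0000 + 3.5500) = (-7.6130, 3.5500)
link 1: phi[1] = 155 + 170 = 325 deg
  cos(325 deg) = 0.8192, sin(325 deg) = -0.5736
  joint[2] = (-7.6130, 3.5500) + 9 * (0.8192, -0.5736) = (-7.6130 + 7.3724, 3.5500 + -5.1622) = (-0.2406, -1.6122)
link 2: phi[2] = 155 + 170 + 80 = 405 deg
  cos(405 deg) = 0.7071, sin(405 deg) = 0.7071
  joint[3] = (-0.2406, -1.6122) + 9.8 * (0.7071, 0.7071) = (-0.2406 + 6.9296, -1.6122 + 6.9296) = (6.6890, 5.3175)
End effector: (6.6890, 5.3175)

Answer: 6.6890 5.3175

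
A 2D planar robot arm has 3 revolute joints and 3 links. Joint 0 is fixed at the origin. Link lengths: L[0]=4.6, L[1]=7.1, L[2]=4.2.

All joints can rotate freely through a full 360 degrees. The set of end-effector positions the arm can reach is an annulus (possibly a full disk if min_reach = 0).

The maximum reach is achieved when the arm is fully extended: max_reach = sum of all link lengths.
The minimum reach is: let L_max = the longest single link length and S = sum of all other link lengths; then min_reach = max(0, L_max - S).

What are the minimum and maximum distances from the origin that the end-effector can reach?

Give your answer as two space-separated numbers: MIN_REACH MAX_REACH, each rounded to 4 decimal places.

Link lengths: [4.6, 7.1, 4.2]
max_reach = 4.6 + 7.1 + 4.2 = 15.9
L_max = max([4.6, 7.1, 4.2]) = 7.1
S (sum of others) = 15.9 - 7.1 = 8.8
min_reach = max(0, 7.1 - 8.8) = max(0, -1.7) = 0

Answer: 0.0000 15.9000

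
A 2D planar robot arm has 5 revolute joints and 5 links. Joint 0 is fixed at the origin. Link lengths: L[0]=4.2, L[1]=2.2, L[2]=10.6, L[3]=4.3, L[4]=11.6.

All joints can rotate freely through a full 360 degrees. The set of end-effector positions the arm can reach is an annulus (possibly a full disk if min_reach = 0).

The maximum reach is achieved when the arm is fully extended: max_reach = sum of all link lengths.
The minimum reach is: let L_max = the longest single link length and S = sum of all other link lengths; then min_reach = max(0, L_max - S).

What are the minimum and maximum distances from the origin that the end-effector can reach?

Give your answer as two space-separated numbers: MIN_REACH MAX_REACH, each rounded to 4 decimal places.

Answer: 0.0000 32.9000

Derivation:
Link lengths: [4.2, 2.2, 10.6, 4.3, 11.6]
max_reach = 4.2 + 2.2 + 10.6 + 4.3 + 11.6 = 32.9
L_max = max([4.2, 2.2, 10.6, 4.3, 11.6]) = 11.6
S (sum of others) = 32.9 - 11.6 = 21.3
min_reach = max(0, 11.6 - 21.3) = max(0, -9.7) = 0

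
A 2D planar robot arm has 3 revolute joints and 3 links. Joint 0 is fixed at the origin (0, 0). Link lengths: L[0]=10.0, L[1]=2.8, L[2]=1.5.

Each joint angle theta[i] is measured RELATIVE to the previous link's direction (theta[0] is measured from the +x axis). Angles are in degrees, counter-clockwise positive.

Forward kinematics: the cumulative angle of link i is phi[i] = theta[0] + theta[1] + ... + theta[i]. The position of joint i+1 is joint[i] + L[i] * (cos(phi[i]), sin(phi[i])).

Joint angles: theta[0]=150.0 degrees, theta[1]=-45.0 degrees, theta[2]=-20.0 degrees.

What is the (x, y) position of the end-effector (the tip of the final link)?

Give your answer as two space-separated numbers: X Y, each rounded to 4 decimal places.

joint[0] = (0.0000, 0.0000)  (base)
link 0: phi[0] = 150 = 150 deg
  cos(150 deg) = -0.8660, sin(150 deg) = 0.5000
  joint[1] = (0.0000, 0.0000) + 10 * (-0.8660, 0.5000) = (0.0000 + -8.6603, 0.0000 + 5.0000) = (-8.6603, 5.0000)
link 1: phi[1] = 150 + -45 = 105 deg
  cos(105 deg) = -0.2588, sin(105 deg) = 0.9659
  joint[2] = (-8.6603, 5.0000) + 2.8 * (-0.2588, 0.9659) = (-8.6603 + -0.7247, 5.0000 + 2.7046) = (-9.3849, 7.7046)
link 2: phi[2] = 150 + -45 + -20 = 85 deg
  cos(85 deg) = 0.0872, sin(85 deg) = 0.9962
  joint[3] = (-9.3849, 7.7046) + 1.5 * (0.0872, 0.9962) = (-9.3849 + 0.1307, 7.7046 + 1.4943) = (-9.2542, 9.1989)
End effector: (-9.2542, 9.1989)

Answer: -9.2542 9.1989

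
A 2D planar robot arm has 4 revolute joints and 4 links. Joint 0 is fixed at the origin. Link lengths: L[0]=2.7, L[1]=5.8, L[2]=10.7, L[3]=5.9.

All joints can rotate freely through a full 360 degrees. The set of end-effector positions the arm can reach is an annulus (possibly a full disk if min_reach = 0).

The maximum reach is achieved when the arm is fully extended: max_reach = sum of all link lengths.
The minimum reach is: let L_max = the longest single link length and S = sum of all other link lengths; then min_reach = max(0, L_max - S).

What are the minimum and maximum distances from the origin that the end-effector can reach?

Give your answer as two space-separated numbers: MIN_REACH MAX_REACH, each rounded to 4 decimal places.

Link lengths: [2.7, 5.8, 10.7, 5.9]
max_reach = 2.7 + 5.8 + 10.7 + 5.9 = 25.1
L_max = max([2.7, 5.8, 10.7, 5.9]) = 10.7
S (sum of others) = 25.1 - 10.7 = 14.4
min_reach = max(0, 10.7 - 14.4) = max(0, -3.7) = 0

Answer: 0.0000 25.1000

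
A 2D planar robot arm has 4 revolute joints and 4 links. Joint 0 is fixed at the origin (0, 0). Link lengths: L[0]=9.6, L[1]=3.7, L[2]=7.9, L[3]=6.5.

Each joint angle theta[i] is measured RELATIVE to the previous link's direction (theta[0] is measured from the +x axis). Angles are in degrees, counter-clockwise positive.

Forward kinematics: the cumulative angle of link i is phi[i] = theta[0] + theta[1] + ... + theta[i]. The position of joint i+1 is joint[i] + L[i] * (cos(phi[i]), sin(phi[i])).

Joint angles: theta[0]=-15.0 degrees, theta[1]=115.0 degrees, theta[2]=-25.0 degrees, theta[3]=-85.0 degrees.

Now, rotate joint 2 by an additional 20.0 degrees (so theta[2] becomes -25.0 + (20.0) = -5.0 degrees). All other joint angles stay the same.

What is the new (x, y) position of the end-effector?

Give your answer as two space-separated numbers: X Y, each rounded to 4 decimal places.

joint[0] = (0.0000, 0.0000)  (base)
link 0: phi[0] = -15 = -15 deg
  cos(-15 deg) = 0.9659, sin(-15 deg) = -0.2588
  joint[1] = (0.0000, 0.0000) + 9.6 * (0.9659, -0.2588) = (0.0000 + 9.2729, 0.0000 + -2.4847) = (9.2729, -2.4847)
link 1: phi[1] = -15 + 115 = 100 deg
  cos(100 deg) = -0.1736, sin(100 deg) = 0.9848
  joint[2] = (9.2729, -2.4847) + 3.7 * (-0.1736, 0.9848) = (9.2729 + -0.6425, -2.4847 + 3.6438) = (8.6304, 1.1591)
link 2: phi[2] = -15 + 115 + -5 = 95 deg
  cos(95 deg) = -0.0872, sin(95 deg) = 0.9962
  joint[3] = (8.6304, 1.1591) + 7.9 * (-0.0872, 0.9962) = (8.6304 + -0.6885, 1.1591 + 7.8699) = (7.9419, 9.0291)
link 3: phi[3] = -15 + 115 + -5 + -85 = 10 deg
  cos(10 deg) = 0.9848, sin(10 deg) = 0.1736
  joint[4] = (7.9419, 9.0291) + 6.5 * (0.9848, 0.1736) = (7.9419 + 6.4013, 9.0291 + 1.1287) = (14.3431, 10.1578)
End effector: (14.3431, 10.1578)

Answer: 14.3431 10.1578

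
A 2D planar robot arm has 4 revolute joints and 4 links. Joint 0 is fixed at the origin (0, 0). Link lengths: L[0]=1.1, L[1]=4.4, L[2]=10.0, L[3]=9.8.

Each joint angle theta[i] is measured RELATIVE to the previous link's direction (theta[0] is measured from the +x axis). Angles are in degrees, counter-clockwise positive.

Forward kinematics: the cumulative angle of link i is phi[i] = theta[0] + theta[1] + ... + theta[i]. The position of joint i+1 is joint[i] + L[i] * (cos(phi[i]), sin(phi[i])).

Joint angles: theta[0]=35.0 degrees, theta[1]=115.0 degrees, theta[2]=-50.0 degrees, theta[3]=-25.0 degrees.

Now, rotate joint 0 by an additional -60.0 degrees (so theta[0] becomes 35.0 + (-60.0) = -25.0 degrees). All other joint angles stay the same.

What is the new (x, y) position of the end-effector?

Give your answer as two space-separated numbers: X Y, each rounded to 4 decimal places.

Answer: 18.1235 12.8994

Derivation:
joint[0] = (0.0000, 0.0000)  (base)
link 0: phi[0] = -25 = -25 deg
  cos(-25 deg) = 0.9063, sin(-25 deg) = -0.4226
  joint[1] = (0.0000, 0.0000) + 1.1 * (0.9063, -0.4226) = (0.0000 + 0.9969, 0.0000 + -0.4649) = (0.9969, -0.4649)
link 1: phi[1] = -25 + 115 = 90 deg
  cos(90 deg) = 0.0000, sin(90 deg) = 1.0000
  joint[2] = (0.9969, -0.4649) + 4.4 * (0.0000, 1.0000) = (0.9969 + 0.0000, -0.4649 + 4.4000) = (0.9969, 3.9351)
link 2: phi[2] = -25 + 115 + -50 = 40 deg
  cos(40 deg) = 0.7660, sin(40 deg) = 0.6428
  joint[3] = (0.9969, 3.9351) + 10 * (0.7660, 0.6428) = (0.9969 + 7.6604, 3.9351 + 6.4279) = (8.6574, 10.3630)
link 3: phi[3] = -25 + 115 + -50 + -25 = 15 deg
  cos(15 deg) = 0.9659, sin(15 deg) = 0.2588
  joint[4] = (8.6574, 10.3630) + 9.8 * (0.9659, 0.2588) = (8.6574 + 9.4661, 10.3630 + 2.5364) = (18.1235, 12.8994)
End effector: (18.1235, 12.8994)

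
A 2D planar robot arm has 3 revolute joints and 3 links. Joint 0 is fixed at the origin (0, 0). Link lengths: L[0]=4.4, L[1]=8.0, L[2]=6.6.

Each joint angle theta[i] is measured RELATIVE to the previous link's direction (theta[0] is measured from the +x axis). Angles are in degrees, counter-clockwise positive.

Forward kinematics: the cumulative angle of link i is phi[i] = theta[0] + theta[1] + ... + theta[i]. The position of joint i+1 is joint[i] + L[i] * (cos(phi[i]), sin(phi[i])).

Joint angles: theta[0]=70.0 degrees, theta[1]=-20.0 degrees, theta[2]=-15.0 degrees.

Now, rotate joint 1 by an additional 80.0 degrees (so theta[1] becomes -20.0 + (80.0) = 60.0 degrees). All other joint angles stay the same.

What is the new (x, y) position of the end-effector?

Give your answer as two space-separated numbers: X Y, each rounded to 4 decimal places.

Answer: -6.4267 16.2446

Derivation:
joint[0] = (0.0000, 0.0000)  (base)
link 0: phi[0] = 70 = 70 deg
  cos(70 deg) = 0.3420, sin(70 deg) = 0.9397
  joint[1] = (0.0000, 0.0000) + 4.4 * (0.3420, 0.9397) = (0.0000 + 1.5049, 0.0000 + 4.1346) = (1.5049, 4.1346)
link 1: phi[1] = 70 + 60 = 130 deg
  cos(130 deg) = -0.6428, sin(130 deg) = 0.7660
  joint[2] = (1.5049, 4.1346) + 8 * (-0.6428, 0.7660) = (1.5049 + -5.1423, 4.1346 + 6.1284) = (-3.6374, 10.2630)
link 2: phi[2] = 70 + 60 + -15 = 115 deg
  cos(115 deg) = -0.4226, sin(115 deg) = 0.9063
  joint[3] = (-3.6374, 10.2630) + 6.6 * (-0.4226, 0.9063) = (-3.6374 + -2.7893, 10.2630 + 5.9816) = (-6.4267, 16.2446)
End effector: (-6.4267, 16.2446)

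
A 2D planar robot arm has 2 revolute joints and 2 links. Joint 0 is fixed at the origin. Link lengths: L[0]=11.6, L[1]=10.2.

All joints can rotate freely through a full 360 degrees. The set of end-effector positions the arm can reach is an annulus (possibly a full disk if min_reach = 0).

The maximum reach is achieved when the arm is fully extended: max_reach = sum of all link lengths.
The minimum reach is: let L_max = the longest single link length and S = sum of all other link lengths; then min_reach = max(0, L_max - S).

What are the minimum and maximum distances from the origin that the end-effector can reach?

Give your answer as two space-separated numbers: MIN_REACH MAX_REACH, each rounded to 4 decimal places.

Link lengths: [11.6, 10.2]
max_reach = 11.6 + 10.2 = 21.8
L_max = max([11.6, 10.2]) = 11.6
S (sum of others) = 21.8 - 11.6 = 10.2
min_reach = max(0, 11.6 - 10.2) = max(0, 1.4) = 1.4

Answer: 1.4000 21.8000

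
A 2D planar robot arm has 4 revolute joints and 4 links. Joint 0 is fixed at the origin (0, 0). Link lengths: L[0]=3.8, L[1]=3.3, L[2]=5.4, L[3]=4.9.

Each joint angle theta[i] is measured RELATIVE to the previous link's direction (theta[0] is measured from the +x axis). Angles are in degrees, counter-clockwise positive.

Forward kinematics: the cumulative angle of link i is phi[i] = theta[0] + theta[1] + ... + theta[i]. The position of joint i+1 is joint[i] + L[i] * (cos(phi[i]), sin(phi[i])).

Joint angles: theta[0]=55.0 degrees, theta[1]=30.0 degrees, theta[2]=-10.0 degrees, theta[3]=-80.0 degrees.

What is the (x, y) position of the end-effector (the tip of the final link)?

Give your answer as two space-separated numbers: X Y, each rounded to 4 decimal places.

Answer: 8.7462 11.1892

Derivation:
joint[0] = (0.0000, 0.0000)  (base)
link 0: phi[0] = 55 = 55 deg
  cos(55 deg) = 0.5736, sin(55 deg) = 0.8192
  joint[1] = (0.0000, 0.0000) + 3.8 * (0.5736, 0.8192) = (0.0000 + 2.1796, 0.0000 + 3.1128) = (2.1796, 3.1128)
link 1: phi[1] = 55 + 30 = 85 deg
  cos(85 deg) = 0.0872, sin(85 deg) = 0.9962
  joint[2] = (2.1796, 3.1128) + 3.3 * (0.0872, 0.9962) = (2.1796 + 0.2876, 3.1128 + 3.2874) = (2.4672, 6.4002)
link 2: phi[2] = 55 + 30 + -10 = 75 deg
  cos(75 deg) = 0.2588, sin(75 deg) = 0.9659
  joint[3] = (2.4672, 6.4002) + 5.4 * (0.2588, 0.9659) = (2.4672 + 1.3976, 6.4002 + 5.2160) = (3.8648, 11.6162)
link 3: phi[3] = 55 + 30 + -10 + -80 = -5 deg
  cos(-5 deg) = 0.9962, sin(-5 deg) = -0.0872
  joint[4] = (3.8648, 11.6162) + 4.9 * (0.9962, -0.0872) = (3.8648 + 4.8814, 11.6162 + -0.4271) = (8.7462, 11.1892)
End effector: (8.7462, 11.1892)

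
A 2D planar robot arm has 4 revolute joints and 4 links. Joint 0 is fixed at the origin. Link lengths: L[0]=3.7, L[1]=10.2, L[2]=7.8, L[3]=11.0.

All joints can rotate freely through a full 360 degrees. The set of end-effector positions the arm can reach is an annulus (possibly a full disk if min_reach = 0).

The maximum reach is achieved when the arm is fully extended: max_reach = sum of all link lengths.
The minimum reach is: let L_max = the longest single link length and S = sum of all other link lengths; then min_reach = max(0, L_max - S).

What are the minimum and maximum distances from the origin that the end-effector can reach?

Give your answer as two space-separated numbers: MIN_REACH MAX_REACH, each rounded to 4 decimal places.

Link lengths: [3.7, 10.2, 7.8, 11.0]
max_reach = 3.7 + 10.2 + 7.8 + 11 = 32.7
L_max = max([3.7, 10.2, 7.8, 11.0]) = 11
S (sum of others) = 32.7 - 11 = 21.7
min_reach = max(0, 11 - 21.7) = max(0, -10.7) = 0

Answer: 0.0000 32.7000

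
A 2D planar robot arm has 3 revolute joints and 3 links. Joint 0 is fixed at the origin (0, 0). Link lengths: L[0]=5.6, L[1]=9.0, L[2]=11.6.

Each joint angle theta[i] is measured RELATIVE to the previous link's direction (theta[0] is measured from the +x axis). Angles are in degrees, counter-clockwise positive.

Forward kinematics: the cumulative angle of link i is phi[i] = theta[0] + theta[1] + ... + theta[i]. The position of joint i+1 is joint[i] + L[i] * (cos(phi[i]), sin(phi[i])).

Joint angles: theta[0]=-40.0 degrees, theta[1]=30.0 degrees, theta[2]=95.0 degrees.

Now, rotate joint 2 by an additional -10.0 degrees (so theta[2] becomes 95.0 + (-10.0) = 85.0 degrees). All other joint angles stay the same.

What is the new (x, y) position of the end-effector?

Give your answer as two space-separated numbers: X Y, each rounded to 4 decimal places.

joint[0] = (0.0000, 0.0000)  (base)
link 0: phi[0] = -40 = -40 deg
  cos(-40 deg) = 0.7660, sin(-40 deg) = -0.6428
  joint[1] = (0.0000, 0.0000) + 5.6 * (0.7660, -0.6428) = (0.0000 + 4.2898, 0.0000 + -3.5996) = (4.2898, -3.5996)
link 1: phi[1] = -40 + 30 = -10 deg
  cos(-10 deg) = 0.9848, sin(-10 deg) = -0.1736
  joint[2] = (4.2898, -3.5996) + 9 * (0.9848, -0.1736) = (4.2898 + 8.8633, -3.5996 + -1.5628) = (13.1531, -5.1624)
link 2: phi[2] = -40 + 30 + 85 = 75 deg
  cos(75 deg) = 0.2588, sin(75 deg) = 0.9659
  joint[3] = (13.1531, -5.1624) + 11.6 * (0.2588, 0.9659) = (13.1531 + 3.0023, -5.1624 + 11.2047) = (16.1554, 6.0423)
End effector: (16.1554, 6.0423)

Answer: 16.1554 6.0423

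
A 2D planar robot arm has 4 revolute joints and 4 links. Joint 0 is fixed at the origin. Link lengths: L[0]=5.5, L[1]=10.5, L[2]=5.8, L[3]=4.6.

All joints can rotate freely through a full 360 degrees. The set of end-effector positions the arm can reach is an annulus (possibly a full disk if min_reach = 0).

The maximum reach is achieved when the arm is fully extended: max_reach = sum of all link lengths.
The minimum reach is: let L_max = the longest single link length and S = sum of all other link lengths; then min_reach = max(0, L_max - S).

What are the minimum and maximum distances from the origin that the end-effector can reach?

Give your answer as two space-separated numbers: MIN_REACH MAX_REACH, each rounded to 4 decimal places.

Answer: 0.0000 26.4000

Derivation:
Link lengths: [5.5, 10.5, 5.8, 4.6]
max_reach = 5.5 + 10.5 + 5.8 + 4.6 = 26.4
L_max = max([5.5, 10.5, 5.8, 4.6]) = 10.5
S (sum of others) = 26.4 - 10.5 = 15.9
min_reach = max(0, 10.5 - 15.9) = max(0, -5.4) = 0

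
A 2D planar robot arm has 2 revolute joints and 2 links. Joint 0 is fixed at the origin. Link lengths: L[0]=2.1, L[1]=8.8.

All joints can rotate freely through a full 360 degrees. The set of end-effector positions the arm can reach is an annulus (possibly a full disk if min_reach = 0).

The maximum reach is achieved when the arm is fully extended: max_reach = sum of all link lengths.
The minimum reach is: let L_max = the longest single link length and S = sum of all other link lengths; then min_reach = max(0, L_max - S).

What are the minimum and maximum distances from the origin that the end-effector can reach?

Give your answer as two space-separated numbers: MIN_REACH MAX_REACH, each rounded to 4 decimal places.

Answer: 6.7000 10.9000

Derivation:
Link lengths: [2.1, 8.8]
max_reach = 2.1 + 8.8 = 10.9
L_max = max([2.1, 8.8]) = 8.8
S (sum of others) = 10.9 - 8.8 = 2.1
min_reach = max(0, 8.8 - 2.1) = max(0, 6.7) = 6.7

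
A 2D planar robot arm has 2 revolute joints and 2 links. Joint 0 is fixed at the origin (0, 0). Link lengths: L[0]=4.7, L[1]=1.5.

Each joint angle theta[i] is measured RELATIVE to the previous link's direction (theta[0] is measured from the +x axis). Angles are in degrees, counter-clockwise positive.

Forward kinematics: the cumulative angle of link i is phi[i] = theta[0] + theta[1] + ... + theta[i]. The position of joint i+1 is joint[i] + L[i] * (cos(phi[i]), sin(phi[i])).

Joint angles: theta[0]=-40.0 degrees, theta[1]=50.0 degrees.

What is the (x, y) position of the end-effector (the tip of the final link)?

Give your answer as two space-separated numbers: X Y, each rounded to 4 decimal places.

Answer: 5.0776 -2.7606

Derivation:
joint[0] = (0.0000, 0.0000)  (base)
link 0: phi[0] = -40 = -40 deg
  cos(-40 deg) = 0.7660, sin(-40 deg) = -0.6428
  joint[1] = (0.0000, 0.0000) + 4.7 * (0.7660, -0.6428) = (0.0000 + 3.6004, 0.0000 + -3.0211) = (3.6004, -3.0211)
link 1: phi[1] = -40 + 50 = 10 deg
  cos(10 deg) = 0.9848, sin(10 deg) = 0.1736
  joint[2] = (3.6004, -3.0211) + 1.5 * (0.9848, 0.1736) = (3.6004 + 1.4772, -3.0211 + 0.2605) = (5.0776, -2.7606)
End effector: (5.0776, -2.7606)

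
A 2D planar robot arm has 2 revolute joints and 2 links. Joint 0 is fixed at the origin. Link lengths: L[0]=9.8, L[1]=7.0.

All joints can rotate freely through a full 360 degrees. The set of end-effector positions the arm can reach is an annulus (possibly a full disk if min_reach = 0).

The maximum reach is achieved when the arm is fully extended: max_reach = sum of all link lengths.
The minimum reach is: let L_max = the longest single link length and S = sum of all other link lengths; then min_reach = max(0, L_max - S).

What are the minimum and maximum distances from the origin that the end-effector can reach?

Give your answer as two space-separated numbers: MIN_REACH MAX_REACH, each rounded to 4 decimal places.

Answer: 2.8000 16.8000

Derivation:
Link lengths: [9.8, 7.0]
max_reach = 9.8 + 7 = 16.8
L_max = max([9.8, 7.0]) = 9.8
S (sum of others) = 16.8 - 9.8 = 7
min_reach = max(0, 9.8 - 7) = max(0, 2.8) = 2.8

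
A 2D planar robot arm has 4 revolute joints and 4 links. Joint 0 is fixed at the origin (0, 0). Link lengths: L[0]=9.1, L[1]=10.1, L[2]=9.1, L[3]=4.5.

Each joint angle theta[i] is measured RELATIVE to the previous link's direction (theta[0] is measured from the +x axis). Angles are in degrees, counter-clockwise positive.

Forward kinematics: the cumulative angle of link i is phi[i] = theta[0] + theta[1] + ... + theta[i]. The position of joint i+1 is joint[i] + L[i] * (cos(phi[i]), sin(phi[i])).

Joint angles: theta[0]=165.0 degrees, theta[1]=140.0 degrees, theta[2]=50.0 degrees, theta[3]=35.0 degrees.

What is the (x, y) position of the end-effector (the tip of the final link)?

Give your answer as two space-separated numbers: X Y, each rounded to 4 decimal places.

joint[0] = (0.0000, 0.0000)  (base)
link 0: phi[0] = 165 = 165 deg
  cos(165 deg) = -0.9659, sin(165 deg) = 0.2588
  joint[1] = (0.0000, 0.0000) + 9.1 * (-0.9659, 0.2588) = (0.0000 + -8.7899, 0.0000 + 2.3553) = (-8.7899, 2.3553)
link 1: phi[1] = 165 + 140 = 305 deg
  cos(305 deg) = 0.5736, sin(305 deg) = -0.8192
  joint[2] = (-8.7899, 2.3553) + 10.1 * (0.5736, -0.8192) = (-8.7899 + 5.7931, 2.3553 + -8.2734) = (-2.9968, -5.9182)
link 2: phi[2] = 165 + 140 + 50 = 355 deg
  cos(355 deg) = 0.9962, sin(355 deg) = -0.0872
  joint[3] = (-2.9968, -5.9182) + 9.1 * (0.9962, -0.0872) = (-2.9968 + 9.0654, -5.9182 + -0.7931) = (6.0686, -6.7113)
link 3: phi[3] = 165 + 140 + 50 + 35 = 390 deg
  cos(390 deg) = 0.8660, sin(390 deg) = 0.5000
  joint[4] = (6.0686, -6.7113) + 4.5 * (0.8660, 0.5000) = (6.0686 + 3.8971, -6.7113 + 2.2500) = (9.9657, -4.4613)
End effector: (9.9657, -4.4613)

Answer: 9.9657 -4.4613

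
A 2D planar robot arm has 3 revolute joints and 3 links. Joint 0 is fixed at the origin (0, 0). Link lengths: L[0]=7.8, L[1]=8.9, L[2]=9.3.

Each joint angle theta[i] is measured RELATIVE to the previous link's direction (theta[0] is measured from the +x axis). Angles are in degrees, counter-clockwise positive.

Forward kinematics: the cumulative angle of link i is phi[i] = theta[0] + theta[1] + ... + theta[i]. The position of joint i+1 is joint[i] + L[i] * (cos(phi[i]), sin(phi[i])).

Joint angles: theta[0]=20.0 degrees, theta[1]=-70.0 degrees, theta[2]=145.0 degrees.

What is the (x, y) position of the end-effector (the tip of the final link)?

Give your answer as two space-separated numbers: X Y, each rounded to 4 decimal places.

Answer: 12.2399 5.1146

Derivation:
joint[0] = (0.0000, 0.0000)  (base)
link 0: phi[0] = 20 = 20 deg
  cos(20 deg) = 0.9397, sin(20 deg) = 0.3420
  joint[1] = (0.0000, 0.0000) + 7.8 * (0.9397, 0.3420) = (0.0000 + 7.3296, 0.0000 + 2.6678) = (7.3296, 2.6678)
link 1: phi[1] = 20 + -70 = -50 deg
  cos(-50 deg) = 0.6428, sin(-50 deg) = -0.7660
  joint[2] = (7.3296, 2.6678) + 8.9 * (0.6428, -0.7660) = (7.3296 + 5.7208, 2.6678 + -6.8178) = (13.0504, -4.1500)
link 2: phi[2] = 20 + -70 + 145 = 95 deg
  cos(95 deg) = -0.0872, sin(95 deg) = 0.9962
  joint[3] = (13.0504, -4.1500) + 9.3 * (-0.0872, 0.9962) = (13.0504 + -0.8105, -4.1500 + 9.2646) = (12.2399, 5.1146)
End effector: (12.2399, 5.1146)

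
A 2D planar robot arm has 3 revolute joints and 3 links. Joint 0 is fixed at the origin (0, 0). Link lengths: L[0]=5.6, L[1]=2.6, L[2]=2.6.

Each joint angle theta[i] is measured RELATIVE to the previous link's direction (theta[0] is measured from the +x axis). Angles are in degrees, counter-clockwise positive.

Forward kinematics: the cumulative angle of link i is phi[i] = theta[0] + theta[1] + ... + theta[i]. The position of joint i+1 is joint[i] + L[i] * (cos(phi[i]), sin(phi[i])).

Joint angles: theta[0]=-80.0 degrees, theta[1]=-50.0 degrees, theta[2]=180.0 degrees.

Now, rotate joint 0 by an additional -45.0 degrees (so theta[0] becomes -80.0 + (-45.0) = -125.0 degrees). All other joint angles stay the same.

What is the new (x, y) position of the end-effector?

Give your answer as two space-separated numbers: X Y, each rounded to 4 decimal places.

Answer: -3.2120 -4.5873

Derivation:
joint[0] = (0.0000, 0.0000)  (base)
link 0: phi[0] = -125 = -125 deg
  cos(-125 deg) = -0.5736, sin(-125 deg) = -0.8192
  joint[1] = (0.0000, 0.0000) + 5.6 * (-0.5736, -0.8192) = (0.0000 + -3.2120, 0.0000 + -4.5873) = (-3.2120, -4.5873)
link 1: phi[1] = -125 + -50 = -175 deg
  cos(-175 deg) = -0.9962, sin(-175 deg) = -0.0872
  joint[2] = (-3.2120, -4.5873) + 2.6 * (-0.9962, -0.0872) = (-3.2120 + -2.5901, -4.5873 + -0.2266) = (-5.8021, -4.8139)
link 2: phi[2] = -125 + -50 + 180 = 5 deg
  cos(5 deg) = 0.9962, sin(5 deg) = 0.0872
  joint[3] = (-5.8021, -4.8139) + 2.6 * (0.9962, 0.0872) = (-5.8021 + 2.5901, -4.8139 + 0.2266) = (-3.2120, -4.5873)
End effector: (-3.2120, -4.5873)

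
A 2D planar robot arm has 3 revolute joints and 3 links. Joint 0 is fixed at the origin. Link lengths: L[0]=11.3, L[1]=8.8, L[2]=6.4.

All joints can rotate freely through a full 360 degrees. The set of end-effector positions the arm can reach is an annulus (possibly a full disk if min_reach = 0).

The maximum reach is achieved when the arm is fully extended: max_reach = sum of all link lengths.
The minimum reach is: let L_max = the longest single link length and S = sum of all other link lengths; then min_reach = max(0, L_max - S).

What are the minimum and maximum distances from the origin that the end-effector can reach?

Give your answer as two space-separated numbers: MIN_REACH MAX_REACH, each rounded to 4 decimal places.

Link lengths: [11.3, 8.8, 6.4]
max_reach = 11.3 + 8.8 + 6.4 = 26.5
L_max = max([11.3, 8.8, 6.4]) = 11.3
S (sum of others) = 26.5 - 11.3 = 15.2
min_reach = max(0, 11.3 - 15.2) = max(0, -3.9) = 0

Answer: 0.0000 26.5000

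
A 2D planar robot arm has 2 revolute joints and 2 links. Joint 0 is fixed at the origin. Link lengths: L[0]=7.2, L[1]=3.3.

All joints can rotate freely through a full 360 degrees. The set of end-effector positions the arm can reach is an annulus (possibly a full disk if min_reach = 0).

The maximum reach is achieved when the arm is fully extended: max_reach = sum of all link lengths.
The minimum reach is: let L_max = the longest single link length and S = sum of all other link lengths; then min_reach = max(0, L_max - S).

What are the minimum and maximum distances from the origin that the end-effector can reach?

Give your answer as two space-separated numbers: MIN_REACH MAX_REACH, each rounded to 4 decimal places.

Answer: 3.9000 10.5000

Derivation:
Link lengths: [7.2, 3.3]
max_reach = 7.2 + 3.3 = 10.5
L_max = max([7.2, 3.3]) = 7.2
S (sum of others) = 10.5 - 7.2 = 3.3
min_reach = max(0, 7.2 - 3.3) = max(0, 3.9) = 3.9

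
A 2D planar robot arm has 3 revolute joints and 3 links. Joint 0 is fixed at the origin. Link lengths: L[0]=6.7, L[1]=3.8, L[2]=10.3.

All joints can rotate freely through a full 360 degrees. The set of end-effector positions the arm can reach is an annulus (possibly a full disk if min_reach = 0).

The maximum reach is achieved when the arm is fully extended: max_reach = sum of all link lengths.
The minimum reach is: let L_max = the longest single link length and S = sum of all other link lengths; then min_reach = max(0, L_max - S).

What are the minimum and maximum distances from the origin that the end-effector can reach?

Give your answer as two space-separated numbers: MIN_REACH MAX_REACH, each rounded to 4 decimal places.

Answer: 0.0000 20.8000

Derivation:
Link lengths: [6.7, 3.8, 10.3]
max_reach = 6.7 + 3.8 + 10.3 = 20.8
L_max = max([6.7, 3.8, 10.3]) = 10.3
S (sum of others) = 20.8 - 10.3 = 10.5
min_reach = max(0, 10.3 - 10.5) = max(0, -0.2) = 0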